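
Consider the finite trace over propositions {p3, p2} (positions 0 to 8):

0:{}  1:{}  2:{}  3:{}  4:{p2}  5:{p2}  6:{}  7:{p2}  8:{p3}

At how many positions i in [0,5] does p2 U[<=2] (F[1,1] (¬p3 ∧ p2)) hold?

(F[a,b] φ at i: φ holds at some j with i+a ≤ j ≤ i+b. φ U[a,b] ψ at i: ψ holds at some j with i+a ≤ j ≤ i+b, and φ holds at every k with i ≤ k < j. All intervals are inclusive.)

Evaluate at each i in [0,5]:
  i=0: ✗ (no rhs in [0,2])
  i=1: ✗ (lhs fails at k=1 before rhs at j=3)
  i=2: ✗ (lhs fails at k=2 before rhs at j=3)
  i=3: ✓ (rhs at j=3)
  i=4: ✓ (rhs at j=4)
  i=5: ✓ (rhs at j=6; lhs holds on [5,5])
Positions where it holds: {3, 4, 5} → 3.

3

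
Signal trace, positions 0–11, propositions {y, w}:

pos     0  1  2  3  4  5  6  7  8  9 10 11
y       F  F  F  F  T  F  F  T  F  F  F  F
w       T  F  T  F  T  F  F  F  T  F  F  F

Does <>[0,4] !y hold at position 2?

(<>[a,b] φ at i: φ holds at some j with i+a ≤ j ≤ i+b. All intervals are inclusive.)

True

Check !y at each j in [2,6]:
  j=2: true
  j=3: true
  j=4: false
  j=5: true
  j=6: true
Found at j=2 → formula holds.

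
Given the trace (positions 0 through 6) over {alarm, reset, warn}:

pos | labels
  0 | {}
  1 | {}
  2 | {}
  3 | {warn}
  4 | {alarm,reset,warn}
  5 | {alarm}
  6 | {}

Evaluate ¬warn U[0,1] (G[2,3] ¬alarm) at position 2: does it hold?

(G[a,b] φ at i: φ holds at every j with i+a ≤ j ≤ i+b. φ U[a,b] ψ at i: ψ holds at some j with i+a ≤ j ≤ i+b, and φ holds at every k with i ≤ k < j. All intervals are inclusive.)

Need some j in [2,3] with G[2,3] ¬alarm, and ¬warn at every k in [2,j-1].
  j=2: G[2,3] ¬alarm — fails at 4.
  j=3: G[2,3] ¬alarm — fails at 5.
No j in the window works → until fails.

No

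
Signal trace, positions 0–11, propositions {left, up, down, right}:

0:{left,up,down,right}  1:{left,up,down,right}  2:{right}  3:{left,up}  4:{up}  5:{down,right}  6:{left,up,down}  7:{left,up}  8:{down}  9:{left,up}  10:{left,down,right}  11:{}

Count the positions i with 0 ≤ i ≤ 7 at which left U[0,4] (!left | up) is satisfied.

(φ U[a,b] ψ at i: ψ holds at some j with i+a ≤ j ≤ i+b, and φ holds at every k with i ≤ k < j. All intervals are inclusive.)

8

Evaluate at each i in [0,7]:
  i=0: ✓ (rhs at j=0)
  i=1: ✓ (rhs at j=1)
  i=2: ✓ (rhs at j=2)
  i=3: ✓ (rhs at j=3)
  i=4: ✓ (rhs at j=4)
  i=5: ✓ (rhs at j=5)
  i=6: ✓ (rhs at j=6)
  i=7: ✓ (rhs at j=7)
Positions where it holds: {0, 1, 2, 3, 4, 5, 6, 7} → 8.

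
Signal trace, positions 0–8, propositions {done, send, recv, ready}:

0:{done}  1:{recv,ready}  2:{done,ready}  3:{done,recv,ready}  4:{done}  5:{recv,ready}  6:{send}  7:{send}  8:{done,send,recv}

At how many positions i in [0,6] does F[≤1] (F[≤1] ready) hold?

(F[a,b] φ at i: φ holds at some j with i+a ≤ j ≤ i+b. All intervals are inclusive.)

6

Evaluate at each i in [0,6]:
  i=0: ✓ (witness j=0)
  i=1: ✓ (witness j=1)
  i=2: ✓ (witness j=2)
  i=3: ✓ (witness j=3)
  i=4: ✓ (witness j=4)
  i=5: ✓ (witness j=5)
  i=6: ✗ (none in [6,7])
Positions where it holds: {0, 1, 2, 3, 4, 5} → 6.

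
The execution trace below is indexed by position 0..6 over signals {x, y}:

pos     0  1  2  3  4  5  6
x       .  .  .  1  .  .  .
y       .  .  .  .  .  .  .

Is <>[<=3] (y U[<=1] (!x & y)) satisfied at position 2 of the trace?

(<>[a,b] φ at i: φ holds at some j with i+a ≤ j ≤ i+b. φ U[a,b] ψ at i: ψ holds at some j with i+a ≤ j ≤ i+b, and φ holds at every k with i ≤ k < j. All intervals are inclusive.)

Check (y U[<=1] (!x & y)) at each j in [2,5]:
  j=2: fails
  j=3: fails
  j=4: fails
  j=5: fails
No position in the window satisfies it → formula fails.

No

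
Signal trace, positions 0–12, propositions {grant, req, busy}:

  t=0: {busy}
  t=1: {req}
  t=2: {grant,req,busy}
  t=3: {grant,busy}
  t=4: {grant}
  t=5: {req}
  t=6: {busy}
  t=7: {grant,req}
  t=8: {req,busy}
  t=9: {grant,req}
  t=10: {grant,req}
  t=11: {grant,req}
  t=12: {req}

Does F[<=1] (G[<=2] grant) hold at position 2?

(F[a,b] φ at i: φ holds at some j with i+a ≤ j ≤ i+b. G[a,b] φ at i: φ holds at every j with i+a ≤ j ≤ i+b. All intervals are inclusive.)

Holds

Check G[<=2] grant at each j in [2,3]:
  j=2: holds on [2,4]
  j=3: fails at 5
Found at j=2 → formula holds.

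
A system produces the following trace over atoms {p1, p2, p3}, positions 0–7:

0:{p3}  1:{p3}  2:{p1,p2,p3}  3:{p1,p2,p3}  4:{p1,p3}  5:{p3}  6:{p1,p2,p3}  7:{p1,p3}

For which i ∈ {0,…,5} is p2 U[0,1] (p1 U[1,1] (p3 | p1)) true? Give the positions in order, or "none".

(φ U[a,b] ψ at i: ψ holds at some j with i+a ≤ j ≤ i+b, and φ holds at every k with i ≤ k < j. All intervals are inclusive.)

Evaluate at each i in [0,5]:
  i=0: ✗ (no rhs in [0,1])
  i=1: ✗ (lhs fails at k=1 before rhs at j=2)
  i=2: ✓ (rhs at j=2)
  i=3: ✓ (rhs at j=3)
  i=4: ✓ (rhs at j=4)
  i=5: ✗ (lhs fails at k=5 before rhs at j=6)

2, 3, 4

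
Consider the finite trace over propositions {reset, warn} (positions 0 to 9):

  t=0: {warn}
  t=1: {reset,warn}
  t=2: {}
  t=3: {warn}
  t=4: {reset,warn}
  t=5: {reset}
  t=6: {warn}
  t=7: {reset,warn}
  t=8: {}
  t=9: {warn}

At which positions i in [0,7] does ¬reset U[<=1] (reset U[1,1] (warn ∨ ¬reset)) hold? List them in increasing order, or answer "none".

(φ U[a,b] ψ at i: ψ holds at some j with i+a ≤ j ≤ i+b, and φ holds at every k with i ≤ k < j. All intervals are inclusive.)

Evaluate at each i in [0,7]:
  i=0: ✓ (rhs at j=1; lhs holds on [0,0])
  i=1: ✓ (rhs at j=1)
  i=2: ✗ (no rhs in [2,3])
  i=3: ✗ (no rhs in [3,4])
  i=4: ✗ (lhs fails at k=4 before rhs at j=5)
  i=5: ✓ (rhs at j=5)
  i=6: ✓ (rhs at j=7; lhs holds on [6,6])
  i=7: ✓ (rhs at j=7)

0, 1, 5, 6, 7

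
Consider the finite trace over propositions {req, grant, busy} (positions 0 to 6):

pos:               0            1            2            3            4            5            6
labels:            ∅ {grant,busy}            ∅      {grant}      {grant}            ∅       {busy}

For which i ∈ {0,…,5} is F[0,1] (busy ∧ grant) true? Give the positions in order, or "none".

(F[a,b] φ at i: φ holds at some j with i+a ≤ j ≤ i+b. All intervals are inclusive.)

Evaluate at each i in [0,5]:
  i=0: ✓ (witness j=1)
  i=1: ✓ (witness j=1)
  i=2: ✗ (none in [2,3])
  i=3: ✗ (none in [3,4])
  i=4: ✗ (none in [4,5])
  i=5: ✗ (none in [5,6])

0, 1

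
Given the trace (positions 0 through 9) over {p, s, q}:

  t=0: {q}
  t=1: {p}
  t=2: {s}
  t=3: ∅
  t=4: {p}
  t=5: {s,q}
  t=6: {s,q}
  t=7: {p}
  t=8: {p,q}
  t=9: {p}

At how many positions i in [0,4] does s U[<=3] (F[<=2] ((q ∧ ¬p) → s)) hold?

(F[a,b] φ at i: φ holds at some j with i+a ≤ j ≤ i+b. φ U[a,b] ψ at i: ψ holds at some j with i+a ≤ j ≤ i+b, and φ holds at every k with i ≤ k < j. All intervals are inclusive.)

Evaluate at each i in [0,4]:
  i=0: ✓ (rhs at j=0)
  i=1: ✓ (rhs at j=1)
  i=2: ✓ (rhs at j=2)
  i=3: ✓ (rhs at j=3)
  i=4: ✓ (rhs at j=4)
Positions where it holds: {0, 1, 2, 3, 4} → 5.

5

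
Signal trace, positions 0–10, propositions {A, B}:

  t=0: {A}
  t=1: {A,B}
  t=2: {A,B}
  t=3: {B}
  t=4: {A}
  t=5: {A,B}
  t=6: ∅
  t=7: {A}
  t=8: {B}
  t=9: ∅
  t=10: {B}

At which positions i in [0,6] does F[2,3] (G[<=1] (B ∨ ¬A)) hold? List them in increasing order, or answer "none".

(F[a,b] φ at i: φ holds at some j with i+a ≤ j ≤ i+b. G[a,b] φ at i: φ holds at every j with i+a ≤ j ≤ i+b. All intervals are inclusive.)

0, 2, 3, 5, 6

Evaluate at each i in [0,6]:
  i=0: ✓ (witness j=2)
  i=1: ✗ (none in [3,4])
  i=2: ✓ (witness j=5)
  i=3: ✓ (witness j=5)
  i=4: ✗ (none in [6,7])
  i=5: ✓ (witness j=8)
  i=6: ✓ (witness j=8)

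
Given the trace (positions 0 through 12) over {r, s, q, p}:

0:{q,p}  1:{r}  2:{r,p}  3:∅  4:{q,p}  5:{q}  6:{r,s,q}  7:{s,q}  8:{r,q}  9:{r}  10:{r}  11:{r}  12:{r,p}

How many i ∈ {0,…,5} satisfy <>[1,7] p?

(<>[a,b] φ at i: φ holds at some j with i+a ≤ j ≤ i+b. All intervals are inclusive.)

Evaluate at each i in [0,5]:
  i=0: ✓ (witness j=2)
  i=1: ✓ (witness j=2)
  i=2: ✓ (witness j=4)
  i=3: ✓ (witness j=4)
  i=4: ✗ (none in [5,11])
  i=5: ✓ (witness j=12)
Positions where it holds: {0, 1, 2, 3, 5} → 5.

5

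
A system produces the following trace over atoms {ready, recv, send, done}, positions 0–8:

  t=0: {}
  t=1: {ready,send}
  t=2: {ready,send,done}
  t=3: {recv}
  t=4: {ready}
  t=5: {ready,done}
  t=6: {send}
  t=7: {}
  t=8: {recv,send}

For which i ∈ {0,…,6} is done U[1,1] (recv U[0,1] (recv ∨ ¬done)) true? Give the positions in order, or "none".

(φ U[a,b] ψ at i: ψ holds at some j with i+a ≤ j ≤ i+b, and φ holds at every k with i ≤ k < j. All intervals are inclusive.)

Evaluate at each i in [0,6]:
  i=0: ✗ (lhs fails at k=0 before rhs at j=1)
  i=1: ✗ (no rhs in [2,2])
  i=2: ✓ (rhs at j=3; lhs holds on [2,2])
  i=3: ✗ (lhs fails at k=3 before rhs at j=4)
  i=4: ✗ (no rhs in [5,5])
  i=5: ✓ (rhs at j=6; lhs holds on [5,5])
  i=6: ✗ (lhs fails at k=6 before rhs at j=7)

2, 5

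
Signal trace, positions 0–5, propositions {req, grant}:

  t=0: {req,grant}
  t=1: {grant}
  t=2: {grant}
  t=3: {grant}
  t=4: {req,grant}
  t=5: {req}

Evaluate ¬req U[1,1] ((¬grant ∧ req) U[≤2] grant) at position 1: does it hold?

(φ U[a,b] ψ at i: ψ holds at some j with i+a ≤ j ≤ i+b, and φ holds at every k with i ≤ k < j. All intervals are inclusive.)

Yes

Need some j in [2,2] with ((¬grant ∧ req) U[≤2] grant), and ¬req at every k in [1,j-1].
  j=2: ((¬grant ∧ req) U[≤2] grant) holds; ¬req holds at every k in [1,1] → satisfied.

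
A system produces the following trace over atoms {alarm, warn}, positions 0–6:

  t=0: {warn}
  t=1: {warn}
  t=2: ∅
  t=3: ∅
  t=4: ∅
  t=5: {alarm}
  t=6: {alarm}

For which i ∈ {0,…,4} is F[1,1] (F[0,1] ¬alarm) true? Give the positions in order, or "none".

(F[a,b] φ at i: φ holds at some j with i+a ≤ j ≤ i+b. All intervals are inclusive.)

Evaluate at each i in [0,4]:
  i=0: ✓ (witness j=1)
  i=1: ✓ (witness j=2)
  i=2: ✓ (witness j=3)
  i=3: ✓ (witness j=4)
  i=4: ✗ (none in [5,5])

0, 1, 2, 3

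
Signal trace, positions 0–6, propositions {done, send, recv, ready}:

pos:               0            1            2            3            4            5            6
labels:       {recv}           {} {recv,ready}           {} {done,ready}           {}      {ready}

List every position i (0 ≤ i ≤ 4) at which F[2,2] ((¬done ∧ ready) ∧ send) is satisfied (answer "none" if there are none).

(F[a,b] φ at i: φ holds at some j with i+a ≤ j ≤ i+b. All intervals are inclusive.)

Evaluate at each i in [0,4]:
  i=0: ✗ (none in [2,2])
  i=1: ✗ (none in [3,3])
  i=2: ✗ (none in [4,4])
  i=3: ✗ (none in [5,5])
  i=4: ✗ (none in [6,6])

none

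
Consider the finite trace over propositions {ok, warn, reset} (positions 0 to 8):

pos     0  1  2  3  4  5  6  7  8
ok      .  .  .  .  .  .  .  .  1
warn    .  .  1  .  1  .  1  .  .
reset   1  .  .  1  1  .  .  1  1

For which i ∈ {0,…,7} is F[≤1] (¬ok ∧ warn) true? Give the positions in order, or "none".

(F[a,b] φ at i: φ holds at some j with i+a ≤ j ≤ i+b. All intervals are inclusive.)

Evaluate at each i in [0,7]:
  i=0: ✗ (none in [0,1])
  i=1: ✓ (witness j=2)
  i=2: ✓ (witness j=2)
  i=3: ✓ (witness j=4)
  i=4: ✓ (witness j=4)
  i=5: ✓ (witness j=6)
  i=6: ✓ (witness j=6)
  i=7: ✗ (none in [7,8])

1, 2, 3, 4, 5, 6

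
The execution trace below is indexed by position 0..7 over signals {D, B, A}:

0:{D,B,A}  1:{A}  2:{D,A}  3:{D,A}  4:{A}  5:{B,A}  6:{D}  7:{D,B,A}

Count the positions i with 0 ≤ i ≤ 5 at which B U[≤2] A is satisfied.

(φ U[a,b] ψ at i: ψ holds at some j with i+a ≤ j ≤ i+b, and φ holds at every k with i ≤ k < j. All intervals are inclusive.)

Evaluate at each i in [0,5]:
  i=0: ✓ (rhs at j=0)
  i=1: ✓ (rhs at j=1)
  i=2: ✓ (rhs at j=2)
  i=3: ✓ (rhs at j=3)
  i=4: ✓ (rhs at j=4)
  i=5: ✓ (rhs at j=5)
Positions where it holds: {0, 1, 2, 3, 4, 5} → 6.

6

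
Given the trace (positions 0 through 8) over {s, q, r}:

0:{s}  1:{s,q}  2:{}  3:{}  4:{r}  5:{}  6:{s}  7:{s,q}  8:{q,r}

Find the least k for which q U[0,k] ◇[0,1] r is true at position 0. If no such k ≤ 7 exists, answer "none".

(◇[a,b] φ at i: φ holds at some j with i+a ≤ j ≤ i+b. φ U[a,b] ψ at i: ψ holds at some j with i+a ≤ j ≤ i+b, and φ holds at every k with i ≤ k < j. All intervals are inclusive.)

none

Need earliest j ≥ 0 with ◇[0,1] r, and q at every k in [0,j-1].
  j=0: rhs fails.
  j=1: rhs fails.
  j=2: rhs fails.
  j=3: rhs holds but lhs fails at k=0.
  j=4: rhs holds but lhs fails at k=0.
  j=5: rhs fails.
  j=6: rhs fails.
  j=7: rhs holds but lhs fails at k=0.
No witness within the range → none.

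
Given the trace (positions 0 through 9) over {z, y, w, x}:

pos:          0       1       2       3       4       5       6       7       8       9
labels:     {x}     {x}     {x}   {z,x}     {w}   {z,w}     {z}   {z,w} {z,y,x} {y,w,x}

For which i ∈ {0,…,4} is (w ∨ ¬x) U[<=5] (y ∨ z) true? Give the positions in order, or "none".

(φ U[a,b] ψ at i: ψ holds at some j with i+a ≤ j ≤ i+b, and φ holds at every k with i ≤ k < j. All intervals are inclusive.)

Evaluate at each i in [0,4]:
  i=0: ✗ (lhs fails at k=0 before rhs at j=3)
  i=1: ✗ (lhs fails at k=1 before rhs at j=3)
  i=2: ✗ (lhs fails at k=2 before rhs at j=3)
  i=3: ✓ (rhs at j=3)
  i=4: ✓ (rhs at j=5; lhs holds on [4,4])

3, 4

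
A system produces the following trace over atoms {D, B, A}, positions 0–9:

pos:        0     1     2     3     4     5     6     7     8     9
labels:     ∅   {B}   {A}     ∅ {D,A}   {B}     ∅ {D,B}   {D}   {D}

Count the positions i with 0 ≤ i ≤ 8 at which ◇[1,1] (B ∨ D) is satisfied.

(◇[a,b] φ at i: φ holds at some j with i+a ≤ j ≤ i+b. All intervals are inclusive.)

Evaluate at each i in [0,8]:
  i=0: ✓ (witness j=1)
  i=1: ✗ (none in [2,2])
  i=2: ✗ (none in [3,3])
  i=3: ✓ (witness j=4)
  i=4: ✓ (witness j=5)
  i=5: ✗ (none in [6,6])
  i=6: ✓ (witness j=7)
  i=7: ✓ (witness j=8)
  i=8: ✓ (witness j=9)
Positions where it holds: {0, 3, 4, 6, 7, 8} → 6.

6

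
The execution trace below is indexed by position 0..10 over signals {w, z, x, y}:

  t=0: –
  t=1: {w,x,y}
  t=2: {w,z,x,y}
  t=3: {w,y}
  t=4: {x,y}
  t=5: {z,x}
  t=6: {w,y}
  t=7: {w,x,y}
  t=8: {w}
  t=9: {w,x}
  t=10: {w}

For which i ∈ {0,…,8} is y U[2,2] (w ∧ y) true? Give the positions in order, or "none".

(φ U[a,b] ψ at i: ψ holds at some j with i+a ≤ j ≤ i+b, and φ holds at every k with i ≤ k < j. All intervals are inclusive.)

Evaluate at each i in [0,8]:
  i=0: ✗ (lhs fails at k=0 before rhs at j=2)
  i=1: ✓ (rhs at j=3; lhs holds on [1,2])
  i=2: ✗ (no rhs in [4,4])
  i=3: ✗ (no rhs in [5,5])
  i=4: ✗ (lhs fails at k=5 before rhs at j=6)
  i=5: ✗ (lhs fails at k=5 before rhs at j=7)
  i=6: ✗ (no rhs in [8,8])
  i=7: ✗ (no rhs in [9,9])
  i=8: ✗ (no rhs in [10,10])

1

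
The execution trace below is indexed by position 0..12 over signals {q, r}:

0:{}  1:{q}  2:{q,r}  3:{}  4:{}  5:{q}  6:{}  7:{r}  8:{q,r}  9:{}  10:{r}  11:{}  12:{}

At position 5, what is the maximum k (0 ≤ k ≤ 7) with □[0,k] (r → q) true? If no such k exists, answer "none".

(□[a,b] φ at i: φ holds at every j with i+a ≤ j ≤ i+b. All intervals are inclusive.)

1

(r → q) must hold from j=5 onward; find where it first fails.
  j=5: holds
  j=6: holds
  j=7: fails
Holds on [5,6], so largest k = 1.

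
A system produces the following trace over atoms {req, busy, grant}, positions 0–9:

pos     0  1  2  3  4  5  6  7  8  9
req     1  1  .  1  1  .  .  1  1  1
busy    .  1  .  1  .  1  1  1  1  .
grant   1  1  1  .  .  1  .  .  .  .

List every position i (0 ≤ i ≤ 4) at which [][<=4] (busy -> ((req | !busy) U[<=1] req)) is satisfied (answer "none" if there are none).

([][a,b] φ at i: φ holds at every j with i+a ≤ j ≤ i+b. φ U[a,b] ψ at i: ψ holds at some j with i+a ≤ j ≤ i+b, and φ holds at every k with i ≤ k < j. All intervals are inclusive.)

0

Evaluate at each i in [0,4]:
  i=0: ✓ (all of [0,4])
  i=1: ✗ (fails at j=5)
  i=2: ✗ (fails at j=5)
  i=3: ✗ (fails at j=5)
  i=4: ✗ (fails at j=5)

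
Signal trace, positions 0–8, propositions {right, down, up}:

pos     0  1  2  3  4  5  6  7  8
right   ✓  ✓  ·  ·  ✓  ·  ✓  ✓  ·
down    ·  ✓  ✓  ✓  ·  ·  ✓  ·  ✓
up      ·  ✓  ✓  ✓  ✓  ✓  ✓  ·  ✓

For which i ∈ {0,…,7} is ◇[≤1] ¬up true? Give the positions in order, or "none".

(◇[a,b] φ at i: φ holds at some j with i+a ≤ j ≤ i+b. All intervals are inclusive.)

0, 6, 7

Evaluate at each i in [0,7]:
  i=0: ✓ (witness j=0)
  i=1: ✗ (none in [1,2])
  i=2: ✗ (none in [2,3])
  i=3: ✗ (none in [3,4])
  i=4: ✗ (none in [4,5])
  i=5: ✗ (none in [5,6])
  i=6: ✓ (witness j=7)
  i=7: ✓ (witness j=7)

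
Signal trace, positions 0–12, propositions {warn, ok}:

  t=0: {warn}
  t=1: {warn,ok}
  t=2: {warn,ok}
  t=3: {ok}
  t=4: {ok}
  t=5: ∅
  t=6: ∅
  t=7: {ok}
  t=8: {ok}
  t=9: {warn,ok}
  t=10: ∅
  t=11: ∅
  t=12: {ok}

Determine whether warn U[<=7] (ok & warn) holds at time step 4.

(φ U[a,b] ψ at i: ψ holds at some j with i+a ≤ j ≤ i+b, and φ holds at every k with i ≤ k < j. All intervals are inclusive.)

False

Need some j in [4,11] with (ok & warn), and warn at every k in [4,j-1].
  j=4: (ok & warn) false.
  j=5: (ok & warn) false.
  j=6: (ok & warn) false.
  j=7: (ok & warn) false.
  j=8: (ok & warn) false.
  j=9: (ok & warn) holds, but warn fails at k=4 → not this j.
  j=10: (ok & warn) false.
  j=11: (ok & warn) false.
No j in the window works → until fails.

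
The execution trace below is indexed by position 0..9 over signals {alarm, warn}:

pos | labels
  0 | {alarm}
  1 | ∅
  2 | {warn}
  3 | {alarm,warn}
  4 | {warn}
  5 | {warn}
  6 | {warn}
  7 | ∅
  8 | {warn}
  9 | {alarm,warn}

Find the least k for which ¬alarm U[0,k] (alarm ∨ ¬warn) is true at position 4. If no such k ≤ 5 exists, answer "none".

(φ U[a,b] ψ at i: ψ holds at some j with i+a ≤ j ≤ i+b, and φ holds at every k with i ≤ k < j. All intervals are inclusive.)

3

Need earliest j ≥ 4 with (alarm ∨ ¬warn), and ¬alarm at every k in [4,j-1].
  j=4: rhs fails.
  j=5: rhs fails.
  j=6: rhs fails.
  j=7: rhs holds; lhs holds on [4,6]. k = 3.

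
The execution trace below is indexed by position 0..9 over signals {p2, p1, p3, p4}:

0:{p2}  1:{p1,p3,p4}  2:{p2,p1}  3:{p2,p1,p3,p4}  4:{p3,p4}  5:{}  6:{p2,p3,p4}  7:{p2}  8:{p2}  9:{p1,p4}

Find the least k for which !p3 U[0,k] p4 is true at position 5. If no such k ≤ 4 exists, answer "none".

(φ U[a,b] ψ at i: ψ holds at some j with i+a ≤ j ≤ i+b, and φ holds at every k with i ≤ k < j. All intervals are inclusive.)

Need earliest j ≥ 5 with p4, and !p3 at every k in [5,j-1].
  j=5: rhs fails.
  j=6: rhs holds; lhs holds on [5,5]. k = 1.

1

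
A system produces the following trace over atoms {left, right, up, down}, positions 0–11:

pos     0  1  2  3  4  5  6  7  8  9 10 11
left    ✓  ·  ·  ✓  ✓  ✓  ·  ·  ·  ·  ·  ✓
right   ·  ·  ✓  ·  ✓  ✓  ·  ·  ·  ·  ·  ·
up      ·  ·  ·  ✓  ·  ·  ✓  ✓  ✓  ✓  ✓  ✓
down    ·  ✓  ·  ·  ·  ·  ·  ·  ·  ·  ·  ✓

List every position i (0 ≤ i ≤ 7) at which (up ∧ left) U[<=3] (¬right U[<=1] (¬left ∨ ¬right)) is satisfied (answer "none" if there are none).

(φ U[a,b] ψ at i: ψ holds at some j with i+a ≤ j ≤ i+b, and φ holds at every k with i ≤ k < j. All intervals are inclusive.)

Evaluate at each i in [0,7]:
  i=0: ✓ (rhs at j=0)
  i=1: ✓ (rhs at j=1)
  i=2: ✓ (rhs at j=2)
  i=3: ✓ (rhs at j=3)
  i=4: ✗ (lhs fails at k=4 before rhs at j=6)
  i=5: ✗ (lhs fails at k=5 before rhs at j=6)
  i=6: ✓ (rhs at j=6)
  i=7: ✓ (rhs at j=7)

0, 1, 2, 3, 6, 7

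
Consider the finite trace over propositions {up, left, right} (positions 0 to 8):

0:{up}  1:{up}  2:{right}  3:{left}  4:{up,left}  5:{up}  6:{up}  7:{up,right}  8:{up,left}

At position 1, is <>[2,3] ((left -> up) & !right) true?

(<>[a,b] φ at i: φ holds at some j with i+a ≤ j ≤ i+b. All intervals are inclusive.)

Check ((left -> up) & !right) at each j in [3,4]:
  j=3: false
  j=4: true
Found at j=4 → formula holds.

Yes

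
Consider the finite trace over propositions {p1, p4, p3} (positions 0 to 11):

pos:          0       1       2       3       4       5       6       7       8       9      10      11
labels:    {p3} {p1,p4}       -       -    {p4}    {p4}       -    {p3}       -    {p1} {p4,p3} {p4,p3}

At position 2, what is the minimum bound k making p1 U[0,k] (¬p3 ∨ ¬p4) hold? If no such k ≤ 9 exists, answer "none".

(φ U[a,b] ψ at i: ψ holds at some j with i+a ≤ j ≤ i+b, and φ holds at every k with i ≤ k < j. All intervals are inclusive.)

0

Need earliest j ≥ 2 with (¬p3 ∨ ¬p4), and p1 at every k in [2,j-1].
  j=2: rhs holds (empty prefix). k = 0.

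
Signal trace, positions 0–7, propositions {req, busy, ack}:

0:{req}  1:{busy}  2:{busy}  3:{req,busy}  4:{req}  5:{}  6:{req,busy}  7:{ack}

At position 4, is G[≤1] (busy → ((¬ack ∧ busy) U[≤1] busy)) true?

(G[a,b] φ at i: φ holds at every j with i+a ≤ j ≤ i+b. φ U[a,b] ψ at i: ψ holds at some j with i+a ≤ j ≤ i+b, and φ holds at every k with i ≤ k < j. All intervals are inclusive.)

Check (busy → ((¬ack ∧ busy) U[≤1] busy)) at every j in [4,5]:
  j=4: antecedent false → ✓
  j=5: antecedent false → ✓
All positions satisfy it → formula holds.

Holds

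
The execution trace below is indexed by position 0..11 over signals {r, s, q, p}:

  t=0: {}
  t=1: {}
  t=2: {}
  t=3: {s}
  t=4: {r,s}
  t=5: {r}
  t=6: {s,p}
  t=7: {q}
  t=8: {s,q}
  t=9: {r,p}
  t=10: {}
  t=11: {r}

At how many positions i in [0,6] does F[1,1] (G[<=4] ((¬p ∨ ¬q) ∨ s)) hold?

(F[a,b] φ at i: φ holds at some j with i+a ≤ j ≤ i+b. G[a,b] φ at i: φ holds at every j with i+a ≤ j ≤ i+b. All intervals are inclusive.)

Evaluate at each i in [0,6]:
  i=0: ✓ (witness j=1)
  i=1: ✓ (witness j=2)
  i=2: ✓ (witness j=3)
  i=3: ✓ (witness j=4)
  i=4: ✓ (witness j=5)
  i=5: ✓ (witness j=6)
  i=6: ✓ (witness j=7)
Positions where it holds: {0, 1, 2, 3, 4, 5, 6} → 7.

7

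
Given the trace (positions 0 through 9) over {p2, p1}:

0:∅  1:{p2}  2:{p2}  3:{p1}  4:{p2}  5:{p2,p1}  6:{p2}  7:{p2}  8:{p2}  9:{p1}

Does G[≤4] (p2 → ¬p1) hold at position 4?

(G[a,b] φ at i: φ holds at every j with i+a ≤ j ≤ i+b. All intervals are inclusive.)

False

Check (p2 → ¬p1) at every j in [4,8]:
  j=4: antecedent true; consequent true → ✓
  j=5: antecedent true; consequent false → ✗
  j=6: antecedent true; consequent true → ✓
  j=7: antecedent true; consequent true → ✓
  j=8: antecedent true; consequent true → ✓
Fails at j=5 → formula fails.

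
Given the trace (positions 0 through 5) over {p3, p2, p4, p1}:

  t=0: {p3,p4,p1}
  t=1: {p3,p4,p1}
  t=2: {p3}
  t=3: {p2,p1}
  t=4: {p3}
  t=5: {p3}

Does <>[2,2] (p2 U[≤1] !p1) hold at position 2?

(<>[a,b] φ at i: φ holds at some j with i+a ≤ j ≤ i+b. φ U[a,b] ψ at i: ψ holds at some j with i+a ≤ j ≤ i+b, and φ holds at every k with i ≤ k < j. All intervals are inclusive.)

True

Check (p2 U[≤1] !p1) at each j in [4,4]:
  j=4: holds
Found at j=4 → formula holds.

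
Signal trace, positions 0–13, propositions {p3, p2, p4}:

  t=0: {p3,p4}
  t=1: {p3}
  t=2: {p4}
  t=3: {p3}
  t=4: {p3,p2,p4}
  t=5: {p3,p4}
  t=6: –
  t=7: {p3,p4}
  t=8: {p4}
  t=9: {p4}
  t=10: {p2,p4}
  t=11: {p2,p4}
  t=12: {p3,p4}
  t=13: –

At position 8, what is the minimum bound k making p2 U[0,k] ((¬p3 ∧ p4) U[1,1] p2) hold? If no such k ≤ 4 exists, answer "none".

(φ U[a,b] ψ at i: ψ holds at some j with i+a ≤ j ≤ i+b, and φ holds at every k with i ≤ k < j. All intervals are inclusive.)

Need earliest j ≥ 8 with ((¬p3 ∧ p4) U[1,1] p2), and p2 at every k in [8,j-1].
  j=8: rhs fails.
  j=9: rhs holds but lhs fails at k=8.
  j=10: rhs holds but lhs fails at k=8.
  j=11: rhs fails.
  j=12: rhs fails.
No witness within the range → none.

none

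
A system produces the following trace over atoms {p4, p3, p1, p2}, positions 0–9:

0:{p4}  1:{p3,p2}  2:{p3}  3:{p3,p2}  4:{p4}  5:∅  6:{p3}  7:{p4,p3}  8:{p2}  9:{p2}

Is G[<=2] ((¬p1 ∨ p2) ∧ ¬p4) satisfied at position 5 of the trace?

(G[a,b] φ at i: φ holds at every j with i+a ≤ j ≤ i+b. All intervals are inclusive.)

Check ((¬p1 ∨ p2) ∧ ¬p4) at every j in [5,7]:
  j=5: true
  j=6: true
  j=7: false
Fails at j=7 → formula fails.

Does not hold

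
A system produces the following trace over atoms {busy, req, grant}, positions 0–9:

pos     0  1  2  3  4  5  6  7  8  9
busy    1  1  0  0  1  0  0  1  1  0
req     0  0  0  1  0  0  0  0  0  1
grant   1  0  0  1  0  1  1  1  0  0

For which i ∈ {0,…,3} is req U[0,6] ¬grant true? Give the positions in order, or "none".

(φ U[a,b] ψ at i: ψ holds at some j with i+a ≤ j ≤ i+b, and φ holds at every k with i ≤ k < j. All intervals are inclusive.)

Evaluate at each i in [0,3]:
  i=0: ✗ (lhs fails at k=0 before rhs at j=1)
  i=1: ✓ (rhs at j=1)
  i=2: ✓ (rhs at j=2)
  i=3: ✓ (rhs at j=4; lhs holds on [3,3])

1, 2, 3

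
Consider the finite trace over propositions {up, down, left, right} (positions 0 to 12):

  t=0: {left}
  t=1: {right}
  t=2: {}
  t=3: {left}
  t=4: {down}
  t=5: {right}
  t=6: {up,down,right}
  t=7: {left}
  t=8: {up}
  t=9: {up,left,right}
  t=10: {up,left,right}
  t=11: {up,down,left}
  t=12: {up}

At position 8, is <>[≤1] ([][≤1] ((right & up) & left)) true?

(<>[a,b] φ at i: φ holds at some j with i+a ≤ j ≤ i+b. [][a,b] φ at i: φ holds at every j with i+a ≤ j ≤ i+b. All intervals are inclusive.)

Check [][≤1] ((right & up) & left) at each j in [8,9]:
  j=8: fails at 8
  j=9: holds on [9,10]
Found at j=9 → formula holds.

Yes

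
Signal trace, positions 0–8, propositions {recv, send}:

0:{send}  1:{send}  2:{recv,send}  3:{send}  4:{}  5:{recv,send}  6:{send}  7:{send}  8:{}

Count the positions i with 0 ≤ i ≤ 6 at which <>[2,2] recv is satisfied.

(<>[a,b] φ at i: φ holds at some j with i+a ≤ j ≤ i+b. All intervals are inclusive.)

2

Evaluate at each i in [0,6]:
  i=0: ✓ (witness j=2)
  i=1: ✗ (none in [3,3])
  i=2: ✗ (none in [4,4])
  i=3: ✓ (witness j=5)
  i=4: ✗ (none in [6,6])
  i=5: ✗ (none in [7,7])
  i=6: ✗ (none in [8,8])
Positions where it holds: {0, 3} → 2.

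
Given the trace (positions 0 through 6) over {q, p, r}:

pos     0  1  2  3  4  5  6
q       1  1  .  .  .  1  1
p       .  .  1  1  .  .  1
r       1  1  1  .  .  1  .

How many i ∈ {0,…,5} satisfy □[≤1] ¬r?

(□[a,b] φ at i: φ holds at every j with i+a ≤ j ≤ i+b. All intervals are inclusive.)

1

Evaluate at each i in [0,5]:
  i=0: ✗ (fails at j=0)
  i=1: ✗ (fails at j=1)
  i=2: ✗ (fails at j=2)
  i=3: ✓ (all of [3,4])
  i=4: ✗ (fails at j=5)
  i=5: ✗ (fails at j=5)
Positions where it holds: {3} → 1.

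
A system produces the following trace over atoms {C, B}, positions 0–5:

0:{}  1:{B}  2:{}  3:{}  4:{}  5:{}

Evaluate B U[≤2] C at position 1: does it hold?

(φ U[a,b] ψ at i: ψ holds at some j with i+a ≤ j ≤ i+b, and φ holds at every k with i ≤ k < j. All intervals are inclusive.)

False

Need some j in [1,3] with C, and B at every k in [1,j-1].
  j=1: C false.
  j=2: C false.
  j=3: C false.
No j in the window works → until fails.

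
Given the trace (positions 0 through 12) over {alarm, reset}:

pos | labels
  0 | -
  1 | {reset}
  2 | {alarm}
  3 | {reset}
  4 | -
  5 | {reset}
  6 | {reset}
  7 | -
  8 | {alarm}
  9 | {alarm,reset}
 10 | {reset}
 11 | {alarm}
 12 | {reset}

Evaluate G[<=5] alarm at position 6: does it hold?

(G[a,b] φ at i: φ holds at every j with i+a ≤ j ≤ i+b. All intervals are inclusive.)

Check alarm at every j in [6,11]:
  j=6: false
  j=7: false
  j=8: true
  j=9: true
  j=10: false
  j=11: true
Fails at j=6 → formula fails.

Does not hold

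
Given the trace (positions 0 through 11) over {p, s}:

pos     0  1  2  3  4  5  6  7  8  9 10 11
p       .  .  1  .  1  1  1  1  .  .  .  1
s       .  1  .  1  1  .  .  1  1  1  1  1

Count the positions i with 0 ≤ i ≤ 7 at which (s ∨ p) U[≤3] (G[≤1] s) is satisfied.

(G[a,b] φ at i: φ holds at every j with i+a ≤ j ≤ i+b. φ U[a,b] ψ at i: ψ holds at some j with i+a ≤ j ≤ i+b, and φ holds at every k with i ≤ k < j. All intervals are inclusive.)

Evaluate at each i in [0,7]:
  i=0: ✗ (lhs fails at k=0 before rhs at j=3)
  i=1: ✓ (rhs at j=3; lhs holds on [1,2])
  i=2: ✓ (rhs at j=3; lhs holds on [2,2])
  i=3: ✓ (rhs at j=3)
  i=4: ✓ (rhs at j=7; lhs holds on [4,6])
  i=5: ✓ (rhs at j=7; lhs holds on [5,6])
  i=6: ✓ (rhs at j=7; lhs holds on [6,6])
  i=7: ✓ (rhs at j=7)
Positions where it holds: {1, 2, 3, 4, 5, 6, 7} → 7.

7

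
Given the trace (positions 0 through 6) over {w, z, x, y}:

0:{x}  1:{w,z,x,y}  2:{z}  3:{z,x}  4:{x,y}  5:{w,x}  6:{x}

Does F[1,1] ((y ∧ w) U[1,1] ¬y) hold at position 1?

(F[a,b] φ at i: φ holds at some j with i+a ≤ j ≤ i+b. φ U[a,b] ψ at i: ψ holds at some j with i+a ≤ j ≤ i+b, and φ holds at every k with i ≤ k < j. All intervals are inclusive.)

False

Check ((y ∧ w) U[1,1] ¬y) at each j in [2,2]:
  j=2: fails
No position in the window satisfies it → formula fails.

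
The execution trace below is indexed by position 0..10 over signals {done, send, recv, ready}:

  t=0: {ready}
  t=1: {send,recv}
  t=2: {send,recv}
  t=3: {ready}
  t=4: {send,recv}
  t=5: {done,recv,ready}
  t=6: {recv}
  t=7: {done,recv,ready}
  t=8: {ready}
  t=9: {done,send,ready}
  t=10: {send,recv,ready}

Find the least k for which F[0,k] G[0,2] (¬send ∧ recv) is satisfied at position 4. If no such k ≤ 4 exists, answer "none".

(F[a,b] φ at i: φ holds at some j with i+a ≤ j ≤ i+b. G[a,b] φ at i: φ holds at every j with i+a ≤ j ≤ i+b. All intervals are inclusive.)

1

Scan j = 4,5,… for G[0,2] (¬send ∧ recv):
  j=4: fails
  j=5: holds
First hit at j=5, so smallest k = 5-4 = 1.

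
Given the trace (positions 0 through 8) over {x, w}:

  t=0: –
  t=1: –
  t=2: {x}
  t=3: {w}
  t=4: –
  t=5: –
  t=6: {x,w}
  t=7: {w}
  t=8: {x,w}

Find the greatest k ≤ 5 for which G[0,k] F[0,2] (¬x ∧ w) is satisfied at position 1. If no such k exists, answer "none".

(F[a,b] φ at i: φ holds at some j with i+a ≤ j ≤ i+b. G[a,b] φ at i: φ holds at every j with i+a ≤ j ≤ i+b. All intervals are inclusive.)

2

F[0,2] (¬x ∧ w) must hold from j=1 onward; find where it first fails.
  j=1: holds
  j=2: holds
  j=3: holds
  j=4: fails
Holds on [1,3], so largest k = 2.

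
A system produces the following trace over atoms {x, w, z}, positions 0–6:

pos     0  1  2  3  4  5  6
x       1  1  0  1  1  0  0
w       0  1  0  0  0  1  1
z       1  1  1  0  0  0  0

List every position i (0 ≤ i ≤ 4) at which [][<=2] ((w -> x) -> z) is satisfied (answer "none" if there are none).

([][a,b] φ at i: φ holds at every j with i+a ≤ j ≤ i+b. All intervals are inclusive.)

Evaluate at each i in [0,4]:
  i=0: ✓ (all of [0,2])
  i=1: ✗ (fails at j=3)
  i=2: ✗ (fails at j=3)
  i=3: ✗ (fails at j=3)
  i=4: ✗ (fails at j=4)

0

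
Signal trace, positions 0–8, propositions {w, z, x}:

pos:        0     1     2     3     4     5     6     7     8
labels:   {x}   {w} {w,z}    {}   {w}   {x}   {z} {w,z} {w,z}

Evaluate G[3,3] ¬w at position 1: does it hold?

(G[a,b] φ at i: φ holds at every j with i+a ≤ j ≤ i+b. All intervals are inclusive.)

Check ¬w at every j in [4,4]:
  j=4: false
Fails at j=4 → formula fails.

False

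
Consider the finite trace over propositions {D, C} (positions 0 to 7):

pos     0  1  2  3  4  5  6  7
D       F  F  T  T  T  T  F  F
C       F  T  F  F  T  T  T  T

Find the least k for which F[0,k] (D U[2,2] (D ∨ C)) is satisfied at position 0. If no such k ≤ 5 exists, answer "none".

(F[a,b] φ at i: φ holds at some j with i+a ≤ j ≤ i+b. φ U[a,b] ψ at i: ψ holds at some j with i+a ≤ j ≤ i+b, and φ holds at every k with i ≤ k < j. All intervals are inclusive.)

2

Scan j = 0,1,… for (D U[2,2] (D ∨ C)):
  j=0: fails
  j=1: fails
  j=2: holds
First hit at j=2, so smallest k = 2-0 = 2.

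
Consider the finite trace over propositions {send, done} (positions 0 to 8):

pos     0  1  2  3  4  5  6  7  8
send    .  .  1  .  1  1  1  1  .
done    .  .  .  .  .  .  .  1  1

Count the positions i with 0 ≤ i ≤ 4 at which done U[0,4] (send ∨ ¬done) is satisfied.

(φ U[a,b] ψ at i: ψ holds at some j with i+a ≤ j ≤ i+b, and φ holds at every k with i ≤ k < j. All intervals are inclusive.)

Evaluate at each i in [0,4]:
  i=0: ✓ (rhs at j=0)
  i=1: ✓ (rhs at j=1)
  i=2: ✓ (rhs at j=2)
  i=3: ✓ (rhs at j=3)
  i=4: ✓ (rhs at j=4)
Positions where it holds: {0, 1, 2, 3, 4} → 5.

5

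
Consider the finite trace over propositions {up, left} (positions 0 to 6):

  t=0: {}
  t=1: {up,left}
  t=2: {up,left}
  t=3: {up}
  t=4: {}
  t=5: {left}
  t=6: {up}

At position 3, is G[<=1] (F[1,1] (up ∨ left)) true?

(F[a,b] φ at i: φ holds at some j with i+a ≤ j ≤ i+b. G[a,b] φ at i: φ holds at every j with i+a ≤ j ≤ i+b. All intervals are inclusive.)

False

Check F[1,1] (up ∨ left) at every j in [3,4]:
  j=3: fails (none in [4,4])
  j=4: holds (witness at 5)
Fails at j=3 → formula fails.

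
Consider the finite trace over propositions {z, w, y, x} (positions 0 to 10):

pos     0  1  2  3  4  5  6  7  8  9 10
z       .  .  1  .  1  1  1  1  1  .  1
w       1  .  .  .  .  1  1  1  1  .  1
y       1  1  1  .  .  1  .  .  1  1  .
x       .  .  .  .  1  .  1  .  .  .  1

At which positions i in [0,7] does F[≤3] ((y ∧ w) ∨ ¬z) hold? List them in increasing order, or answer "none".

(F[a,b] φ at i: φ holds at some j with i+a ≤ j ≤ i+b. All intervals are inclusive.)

0, 1, 2, 3, 4, 5, 6, 7

Evaluate at each i in [0,7]:
  i=0: ✓ (witness j=0)
  i=1: ✓ (witness j=1)
  i=2: ✓ (witness j=3)
  i=3: ✓ (witness j=3)
  i=4: ✓ (witness j=5)
  i=5: ✓ (witness j=5)
  i=6: ✓ (witness j=8)
  i=7: ✓ (witness j=8)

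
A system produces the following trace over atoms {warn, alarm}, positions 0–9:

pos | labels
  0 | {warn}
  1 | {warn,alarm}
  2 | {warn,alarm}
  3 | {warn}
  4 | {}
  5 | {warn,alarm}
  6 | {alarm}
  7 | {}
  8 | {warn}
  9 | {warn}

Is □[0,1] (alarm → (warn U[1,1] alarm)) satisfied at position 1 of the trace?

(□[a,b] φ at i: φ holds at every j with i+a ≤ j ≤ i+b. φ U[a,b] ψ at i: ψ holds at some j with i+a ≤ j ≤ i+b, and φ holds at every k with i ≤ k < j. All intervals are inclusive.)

Check (alarm → (warn U[1,1] alarm)) at every j in [1,2]:
  j=1: antecedent true; consequent holds → ✓
  j=2: antecedent true; consequent fails → ✗
Fails at j=2 → formula fails.

Does not hold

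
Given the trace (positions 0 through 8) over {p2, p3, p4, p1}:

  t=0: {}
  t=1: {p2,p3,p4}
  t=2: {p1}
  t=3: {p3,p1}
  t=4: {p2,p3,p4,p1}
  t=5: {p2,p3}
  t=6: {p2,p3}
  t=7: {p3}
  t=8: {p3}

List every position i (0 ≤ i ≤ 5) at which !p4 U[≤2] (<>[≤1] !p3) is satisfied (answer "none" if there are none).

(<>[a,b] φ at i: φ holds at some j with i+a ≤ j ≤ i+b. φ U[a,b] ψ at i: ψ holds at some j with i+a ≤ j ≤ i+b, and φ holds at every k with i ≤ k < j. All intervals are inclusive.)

0, 1, 2

Evaluate at each i in [0,5]:
  i=0: ✓ (rhs at j=0)
  i=1: ✓ (rhs at j=1)
  i=2: ✓ (rhs at j=2)
  i=3: ✗ (no rhs in [3,5])
  i=4: ✗ (no rhs in [4,6])
  i=5: ✗ (no rhs in [5,7])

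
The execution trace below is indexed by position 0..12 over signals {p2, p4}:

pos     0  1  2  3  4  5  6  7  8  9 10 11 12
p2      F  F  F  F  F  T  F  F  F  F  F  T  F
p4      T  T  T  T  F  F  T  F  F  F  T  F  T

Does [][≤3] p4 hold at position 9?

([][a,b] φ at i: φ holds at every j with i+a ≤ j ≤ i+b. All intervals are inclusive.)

No

Check p4 at every j in [9,12]:
  j=9: false
  j=10: true
  j=11: false
  j=12: true
Fails at j=9 → formula fails.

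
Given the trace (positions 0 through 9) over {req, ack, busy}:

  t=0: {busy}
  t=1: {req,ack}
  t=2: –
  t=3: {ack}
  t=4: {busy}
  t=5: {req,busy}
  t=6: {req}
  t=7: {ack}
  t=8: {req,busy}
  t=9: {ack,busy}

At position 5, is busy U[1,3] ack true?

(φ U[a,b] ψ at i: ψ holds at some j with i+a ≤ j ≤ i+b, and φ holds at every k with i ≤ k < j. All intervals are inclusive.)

Need some j in [6,8] with ack, and busy at every k in [5,j-1].
  j=6: ack false.
  j=7: ack holds, but busy fails at k=6 → not this j.
  j=8: ack false.
No j in the window works → until fails.

Does not hold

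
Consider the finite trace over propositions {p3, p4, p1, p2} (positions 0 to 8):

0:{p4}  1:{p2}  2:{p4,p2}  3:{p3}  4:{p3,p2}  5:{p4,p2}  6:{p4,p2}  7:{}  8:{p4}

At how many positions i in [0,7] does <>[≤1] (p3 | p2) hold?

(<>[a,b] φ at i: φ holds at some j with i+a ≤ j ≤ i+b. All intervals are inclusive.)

7

Evaluate at each i in [0,7]:
  i=0: ✓ (witness j=1)
  i=1: ✓ (witness j=1)
  i=2: ✓ (witness j=2)
  i=3: ✓ (witness j=3)
  i=4: ✓ (witness j=4)
  i=5: ✓ (witness j=5)
  i=6: ✓ (witness j=6)
  i=7: ✗ (none in [7,8])
Positions where it holds: {0, 1, 2, 3, 4, 5, 6} → 7.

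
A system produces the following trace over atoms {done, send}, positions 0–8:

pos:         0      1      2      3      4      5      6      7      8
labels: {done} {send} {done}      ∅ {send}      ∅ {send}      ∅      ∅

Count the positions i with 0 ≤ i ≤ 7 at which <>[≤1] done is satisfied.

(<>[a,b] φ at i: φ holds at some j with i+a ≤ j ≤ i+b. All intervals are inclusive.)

3

Evaluate at each i in [0,7]:
  i=0: ✓ (witness j=0)
  i=1: ✓ (witness j=2)
  i=2: ✓ (witness j=2)
  i=3: ✗ (none in [3,4])
  i=4: ✗ (none in [4,5])
  i=5: ✗ (none in [5,6])
  i=6: ✗ (none in [6,7])
  i=7: ✗ (none in [7,8])
Positions where it holds: {0, 1, 2} → 3.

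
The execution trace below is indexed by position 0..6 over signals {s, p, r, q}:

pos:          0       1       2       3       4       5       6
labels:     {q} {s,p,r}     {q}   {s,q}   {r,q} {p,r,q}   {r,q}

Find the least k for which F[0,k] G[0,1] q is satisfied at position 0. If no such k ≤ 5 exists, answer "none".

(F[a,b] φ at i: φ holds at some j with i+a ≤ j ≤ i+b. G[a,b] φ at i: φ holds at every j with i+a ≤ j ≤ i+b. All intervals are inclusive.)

2

Scan j = 0,1,… for G[0,1] q:
  j=0: fails
  j=1: fails
  j=2: holds
First hit at j=2, so smallest k = 2-0 = 2.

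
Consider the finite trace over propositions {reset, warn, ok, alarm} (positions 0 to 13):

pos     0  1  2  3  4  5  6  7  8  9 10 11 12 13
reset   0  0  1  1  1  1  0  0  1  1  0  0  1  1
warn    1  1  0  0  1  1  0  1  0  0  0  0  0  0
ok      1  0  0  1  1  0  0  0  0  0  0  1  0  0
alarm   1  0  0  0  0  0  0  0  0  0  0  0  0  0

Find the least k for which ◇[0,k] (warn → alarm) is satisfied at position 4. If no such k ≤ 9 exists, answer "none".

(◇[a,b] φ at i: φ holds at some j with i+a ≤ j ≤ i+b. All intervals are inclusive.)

2

Scan j = 4,5,… for (warn → alarm):
  j=4: fails
  j=5: fails
  j=6: holds
First hit at j=6, so smallest k = 6-4 = 2.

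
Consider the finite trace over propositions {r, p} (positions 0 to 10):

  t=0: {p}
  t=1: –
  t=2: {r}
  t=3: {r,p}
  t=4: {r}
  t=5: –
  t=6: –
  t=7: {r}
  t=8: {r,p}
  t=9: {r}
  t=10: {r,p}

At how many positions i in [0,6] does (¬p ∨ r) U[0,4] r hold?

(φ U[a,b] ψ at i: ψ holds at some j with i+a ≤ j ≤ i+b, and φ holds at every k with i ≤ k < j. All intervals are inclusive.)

Evaluate at each i in [0,6]:
  i=0: ✗ (lhs fails at k=0 before rhs at j=2)
  i=1: ✓ (rhs at j=2; lhs holds on [1,1])
  i=2: ✓ (rhs at j=2)
  i=3: ✓ (rhs at j=3)
  i=4: ✓ (rhs at j=4)
  i=5: ✓ (rhs at j=7; lhs holds on [5,6])
  i=6: ✓ (rhs at j=7; lhs holds on [6,6])
Positions where it holds: {1, 2, 3, 4, 5, 6} → 6.

6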